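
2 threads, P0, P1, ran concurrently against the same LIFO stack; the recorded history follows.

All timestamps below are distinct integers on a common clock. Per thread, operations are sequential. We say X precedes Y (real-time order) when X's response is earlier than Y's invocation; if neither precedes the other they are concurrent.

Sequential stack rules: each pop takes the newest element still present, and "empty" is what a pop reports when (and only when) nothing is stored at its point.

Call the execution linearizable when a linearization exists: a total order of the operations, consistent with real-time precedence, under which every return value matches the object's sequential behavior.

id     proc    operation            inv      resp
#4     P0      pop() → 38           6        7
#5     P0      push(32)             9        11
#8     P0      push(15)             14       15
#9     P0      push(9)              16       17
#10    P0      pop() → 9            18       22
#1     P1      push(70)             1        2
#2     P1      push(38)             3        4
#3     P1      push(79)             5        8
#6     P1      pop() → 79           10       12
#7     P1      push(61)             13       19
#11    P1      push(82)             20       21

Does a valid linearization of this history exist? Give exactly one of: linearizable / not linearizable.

linearizable

a witness: #1, #2, #4, #3, #6, #5, #7, #8, #9, #10, #11
step 1: #1 push(70) — stack <70>
step 2: #2 push(38) — stack <70,38>
step 3: #4 pop() → 38 — stack <70>
step 4: #3 push(79) — stack <70,79>
step 5: #6 pop() → 79 — stack <70>
step 6: #5 push(32) — stack <70,32>
step 7: #7 push(61) — stack <70,32,61>
step 8: #8 push(15) — stack <70,32,61,15>
step 9: #9 push(9) — stack <70,32,61,15,9>
step 10: #10 pop() → 9 — stack <70,32,61,15>
step 11: #11 push(82) — stack <70,32,61,15,82>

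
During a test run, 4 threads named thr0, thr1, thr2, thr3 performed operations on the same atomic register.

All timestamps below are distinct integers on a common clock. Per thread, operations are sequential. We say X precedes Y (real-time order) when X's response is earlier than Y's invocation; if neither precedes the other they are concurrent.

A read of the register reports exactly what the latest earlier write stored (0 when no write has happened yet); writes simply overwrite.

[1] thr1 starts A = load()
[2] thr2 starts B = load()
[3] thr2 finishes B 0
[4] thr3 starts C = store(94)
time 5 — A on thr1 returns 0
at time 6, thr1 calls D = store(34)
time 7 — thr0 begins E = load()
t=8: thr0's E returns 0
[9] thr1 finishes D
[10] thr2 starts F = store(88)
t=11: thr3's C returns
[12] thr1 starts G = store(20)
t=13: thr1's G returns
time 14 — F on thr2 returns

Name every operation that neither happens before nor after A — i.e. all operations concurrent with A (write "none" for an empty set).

B, C

A spans [1,5]; an op avoiding the whole window 1..5 is ordered, any other is concurrent
B [2,3]: concurrent
C [4,11]: concurrent
D [6,9]: after
E [7,8]: after
F [10,14]: after
G [12,13]: after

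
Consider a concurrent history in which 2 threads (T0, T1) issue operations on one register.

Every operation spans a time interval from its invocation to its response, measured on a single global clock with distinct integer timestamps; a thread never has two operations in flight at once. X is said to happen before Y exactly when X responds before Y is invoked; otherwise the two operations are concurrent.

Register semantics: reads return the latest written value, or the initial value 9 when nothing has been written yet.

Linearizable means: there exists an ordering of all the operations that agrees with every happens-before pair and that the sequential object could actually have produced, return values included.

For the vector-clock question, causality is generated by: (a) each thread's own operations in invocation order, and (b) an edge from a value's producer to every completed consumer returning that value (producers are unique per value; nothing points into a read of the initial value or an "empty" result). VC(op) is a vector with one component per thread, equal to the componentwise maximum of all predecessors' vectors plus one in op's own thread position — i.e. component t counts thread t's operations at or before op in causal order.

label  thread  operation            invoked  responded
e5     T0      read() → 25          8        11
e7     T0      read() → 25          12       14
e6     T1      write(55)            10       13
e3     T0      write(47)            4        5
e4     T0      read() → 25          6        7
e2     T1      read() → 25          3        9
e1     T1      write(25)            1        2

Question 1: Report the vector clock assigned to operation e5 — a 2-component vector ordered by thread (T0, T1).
root op e1, invoked 1: fresh clock plus T1's own tick → (0, 1)
root op e3, invoked 4: fresh clock plus T0's own tick → (1, 0)
invoked at 3, e2 merges VC(e1)=(0, 1) and bumps T1's slot → (0, 2)
invoked at 10, e6 merges VC(e2)=(0, 2) and bumps T1's slot → (0, 3)
invoked at 6, e4 merges VC(e1)=(0, 1), VC(e3)=(1, 0) and bumps T0's slot → (2, 1)
invoked at 8, e5 merges VC(e1)=(0, 1), VC(e4)=(2, 1) and bumps T0's slot → (3, 1)
invoked at 12, e7 merges VC(e1)=(0, 1), VC(e5)=(3, 1) and bumps T0's slot → (4, 1)
target: VC(e5) = (3, 1)

(3, 1)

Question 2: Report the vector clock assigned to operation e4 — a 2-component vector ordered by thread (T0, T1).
e1 (invocation 1): nothing precedes it; T1's component alone gives (0, 1)
e3 (invocation 4): nothing precedes it; T0's component alone gives (1, 0)
e2 (invocation 3): componentwise max over VC(e1)=(0, 1), +1 at T1, giving (0, 2)
e6 (invocation 10): componentwise max over VC(e2)=(0, 2), +1 at T1, giving (0, 3)
e4 (invocation 6): componentwise max over VC(e1)=(0, 1), VC(e3)=(1, 0), +1 at T0, giving (2, 1)
e5 (invocation 8): componentwise max over VC(e1)=(0, 1), VC(e4)=(2, 1), +1 at T0, giving (3, 1)
e7 (invocation 12): componentwise max over VC(e1)=(0, 1), VC(e5)=(3, 1), +1 at T0, giving (4, 1)
target: VC(e4) = (2, 1)

(2, 1)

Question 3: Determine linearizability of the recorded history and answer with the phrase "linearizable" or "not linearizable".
events 1..6 are fine; event 7 — the response of e4 at time 7 — makes the prefix non-linearizable
the completed operations (3 total) allow one real-time order; the register replay rejects it
no completion choice of the 1 pending operation (e2) rescues it — every subset was tried
e.g. e1, e3, e4 (pending dropped): illegal at step 3, since e4 read() → 25 cannot apply there

not linearizable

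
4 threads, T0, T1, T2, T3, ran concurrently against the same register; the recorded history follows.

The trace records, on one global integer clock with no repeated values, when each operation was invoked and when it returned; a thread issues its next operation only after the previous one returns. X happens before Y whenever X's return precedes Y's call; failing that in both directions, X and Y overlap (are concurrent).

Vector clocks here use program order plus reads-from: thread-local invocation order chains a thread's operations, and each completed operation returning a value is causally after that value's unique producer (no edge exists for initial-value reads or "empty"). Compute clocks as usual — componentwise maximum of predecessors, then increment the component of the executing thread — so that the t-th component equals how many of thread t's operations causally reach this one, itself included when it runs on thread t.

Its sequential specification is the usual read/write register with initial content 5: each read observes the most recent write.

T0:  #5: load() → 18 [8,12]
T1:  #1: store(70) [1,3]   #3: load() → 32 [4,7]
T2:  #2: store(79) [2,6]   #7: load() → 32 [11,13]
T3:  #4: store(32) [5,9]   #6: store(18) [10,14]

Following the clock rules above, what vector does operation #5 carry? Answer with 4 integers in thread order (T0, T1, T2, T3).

VC(#4, invoked at 5): no causal predecessors; +1 on T3 → (0, 0, 0, 1)
VC(#2, invoked at 2): no causal predecessors; +1 on T2 → (0, 0, 1, 0)
VC(#1, invoked at 1): no causal predecessors; +1 on T1 → (0, 1, 0, 0)
from VC(#4)=(0, 0, 0, 1), #6 (invoked 10) maxes components and bumps T3 → (0, 0, 0, 2)
from VC(#2)=(0, 0, 1, 0), VC(#4)=(0, 0, 0, 1), #7 (invoked 11) maxes components and bumps T2 → (0, 0, 2, 1)
from VC(#1)=(0, 1, 0, 0), VC(#4)=(0, 0, 0, 1), #3 (invoked 4) maxes components and bumps T1 → (0, 2, 0, 1)
from VC(#6)=(0, 0, 0, 2), #5 (invoked 8) maxes components and bumps T0 → (1, 0, 0, 2)
target: VC(#5) = (1, 0, 0, 2)

(1, 0, 0, 2)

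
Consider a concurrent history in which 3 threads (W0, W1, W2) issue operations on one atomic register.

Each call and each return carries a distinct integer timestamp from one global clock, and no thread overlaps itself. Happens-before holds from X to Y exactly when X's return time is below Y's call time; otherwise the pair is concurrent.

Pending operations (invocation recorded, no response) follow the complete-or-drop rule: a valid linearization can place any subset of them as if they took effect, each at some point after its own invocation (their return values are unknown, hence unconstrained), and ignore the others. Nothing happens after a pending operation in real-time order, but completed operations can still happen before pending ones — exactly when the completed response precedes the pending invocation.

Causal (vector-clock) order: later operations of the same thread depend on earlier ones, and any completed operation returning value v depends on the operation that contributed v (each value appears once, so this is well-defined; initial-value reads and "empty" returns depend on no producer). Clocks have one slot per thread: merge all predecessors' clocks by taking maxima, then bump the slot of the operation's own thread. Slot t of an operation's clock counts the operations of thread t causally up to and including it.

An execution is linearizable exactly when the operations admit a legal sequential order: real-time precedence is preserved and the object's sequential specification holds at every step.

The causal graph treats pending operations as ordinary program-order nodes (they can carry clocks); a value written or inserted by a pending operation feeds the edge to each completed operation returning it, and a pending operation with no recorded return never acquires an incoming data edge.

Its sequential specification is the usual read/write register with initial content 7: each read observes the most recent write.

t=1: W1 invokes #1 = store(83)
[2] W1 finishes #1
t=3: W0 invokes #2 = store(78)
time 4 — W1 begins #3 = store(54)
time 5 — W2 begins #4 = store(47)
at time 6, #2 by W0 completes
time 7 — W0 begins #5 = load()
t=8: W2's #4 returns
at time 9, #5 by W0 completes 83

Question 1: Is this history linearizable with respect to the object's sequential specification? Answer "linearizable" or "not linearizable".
the violation lands at event 9, #5's response at time 9: events 1..8 linearize, events 1..9 do not
checked exhaustively: 3 real-time-consistent orders of 4 completed operations, zero legal atomic register replays
every completion of the 1 pending operation (#3) was checked; none linearizes
sample order #1, #2, #4, #5 (pending dropped) stalls at step 4 — #5 load() → 83 has no legal effect
sample order #1, #2, #5, #4 (pending dropped) stalls at step 3 — #5 load() → 83 has no legal effect

not linearizable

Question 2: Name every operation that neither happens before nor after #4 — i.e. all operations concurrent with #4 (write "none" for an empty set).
Answer: #2, #3, #5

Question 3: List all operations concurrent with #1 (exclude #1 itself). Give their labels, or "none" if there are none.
Answer: none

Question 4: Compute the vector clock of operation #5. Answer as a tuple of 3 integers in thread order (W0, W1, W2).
Answer: (2, 1, 0)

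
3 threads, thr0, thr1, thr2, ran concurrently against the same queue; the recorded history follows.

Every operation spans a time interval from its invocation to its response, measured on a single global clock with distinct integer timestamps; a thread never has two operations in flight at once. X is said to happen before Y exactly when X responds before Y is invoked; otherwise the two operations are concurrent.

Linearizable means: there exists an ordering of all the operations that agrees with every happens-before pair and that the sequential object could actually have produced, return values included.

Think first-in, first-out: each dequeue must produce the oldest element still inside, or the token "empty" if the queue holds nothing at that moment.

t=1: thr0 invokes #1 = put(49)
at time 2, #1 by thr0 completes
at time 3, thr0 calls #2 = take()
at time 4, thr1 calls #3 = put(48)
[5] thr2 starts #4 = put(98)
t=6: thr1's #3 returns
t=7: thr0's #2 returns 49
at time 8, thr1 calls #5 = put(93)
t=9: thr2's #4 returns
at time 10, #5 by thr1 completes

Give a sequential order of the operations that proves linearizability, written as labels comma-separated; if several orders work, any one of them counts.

#1, #2, #3, #4, #5

1. #1 put(49), leaving queue <49>
2. #2 take() → 49, leaving queue <>
3. #3 put(48), leaving queue <48>
4. #4 put(98), leaving queue <48,98>
5. #5 put(93), leaving queue <48,98,93>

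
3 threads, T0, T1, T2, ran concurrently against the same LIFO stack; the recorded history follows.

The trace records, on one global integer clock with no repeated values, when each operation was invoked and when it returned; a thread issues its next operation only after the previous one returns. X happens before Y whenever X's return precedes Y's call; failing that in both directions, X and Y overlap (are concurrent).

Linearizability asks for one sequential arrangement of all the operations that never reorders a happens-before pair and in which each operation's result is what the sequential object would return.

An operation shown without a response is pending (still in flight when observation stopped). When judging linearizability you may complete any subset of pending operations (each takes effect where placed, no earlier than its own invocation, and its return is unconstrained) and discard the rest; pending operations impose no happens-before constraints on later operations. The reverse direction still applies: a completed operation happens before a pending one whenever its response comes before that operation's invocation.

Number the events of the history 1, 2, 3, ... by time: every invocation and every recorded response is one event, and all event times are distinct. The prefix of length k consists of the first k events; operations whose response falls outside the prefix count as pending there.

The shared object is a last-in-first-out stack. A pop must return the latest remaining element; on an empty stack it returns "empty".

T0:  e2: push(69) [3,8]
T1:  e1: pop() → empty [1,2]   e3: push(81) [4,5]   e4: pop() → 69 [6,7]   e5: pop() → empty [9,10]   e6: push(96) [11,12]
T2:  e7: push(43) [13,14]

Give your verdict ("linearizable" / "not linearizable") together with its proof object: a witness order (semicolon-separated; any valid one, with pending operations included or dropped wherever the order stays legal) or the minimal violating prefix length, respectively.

not linearizable — minimal violating prefix: 10 events

events 1..9 are fine; event 10 — the response of e5 at time 10 — makes the prefix non-linearizable
every one of the 3 real-time-consistent orders over 5 completed LIFO stack ops fails the sequential spec
sample order e1, e2, e3, e4, e5 stalls at step 4 — e4 pop() → 69 has no legal effect
sample order e1, e3, e2, e4, e5 stalls at step 5 — e5 pop() → empty has no legal effect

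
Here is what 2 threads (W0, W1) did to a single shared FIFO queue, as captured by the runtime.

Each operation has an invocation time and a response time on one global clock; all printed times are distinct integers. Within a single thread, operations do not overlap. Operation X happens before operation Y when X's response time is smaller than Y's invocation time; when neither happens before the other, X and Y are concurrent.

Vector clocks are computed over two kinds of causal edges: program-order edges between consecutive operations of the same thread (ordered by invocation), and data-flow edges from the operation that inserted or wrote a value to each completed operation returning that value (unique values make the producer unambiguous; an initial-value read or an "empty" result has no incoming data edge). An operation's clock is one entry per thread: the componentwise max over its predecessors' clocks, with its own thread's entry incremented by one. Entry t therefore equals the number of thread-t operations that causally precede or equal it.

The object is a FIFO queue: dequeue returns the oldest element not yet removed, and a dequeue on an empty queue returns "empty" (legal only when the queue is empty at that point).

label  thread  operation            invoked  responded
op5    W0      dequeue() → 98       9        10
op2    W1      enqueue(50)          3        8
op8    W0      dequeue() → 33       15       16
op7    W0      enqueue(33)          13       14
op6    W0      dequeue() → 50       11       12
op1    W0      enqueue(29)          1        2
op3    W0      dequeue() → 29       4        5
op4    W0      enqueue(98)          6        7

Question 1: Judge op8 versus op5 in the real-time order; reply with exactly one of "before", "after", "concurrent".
op8 spans [15,16], op5 spans [9,10]
resp(op5)=10 < inv(op8)=15

after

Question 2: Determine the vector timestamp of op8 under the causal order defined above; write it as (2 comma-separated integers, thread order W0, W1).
no predecessors for op2 (invoked 3): W1 increments from zero → (0, 1)
no predecessors for op1 (invoked 1): W0 increments from zero → (1, 0)
op3, invoked 4, takes VC(op1)=(1, 0) under max, adds 1 for W0 → (2, 0)
op4, invoked 6, takes VC(op3)=(2, 0) under max, adds 1 for W0 → (3, 0)
op5, invoked 9, takes VC(op4)=(3, 0) under max, adds 1 for W0 → (4, 0)
op6, invoked 11, takes VC(op2)=(0, 1), VC(op5)=(4, 0) under max, adds 1 for W0 → (5, 1)
op7, invoked 13, takes VC(op6)=(5, 1) under max, adds 1 for W0 → (6, 1)
op8, invoked 15, takes VC(op7)=(6, 1) under max, adds 1 for W0 → (7, 1)
target: VC(op8) = (7, 1)

(7, 1)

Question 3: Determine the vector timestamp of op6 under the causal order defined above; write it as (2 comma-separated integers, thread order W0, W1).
invoked at 3, op2 has no predecessors; its own W1 bump gives (0, 1)
invoked at 1, op1 has no predecessors; its own W0 bump gives (1, 0)
from VC(op1)=(1, 0), op3 (invoked 4) maxes components and bumps W0 → (2, 0)
from VC(op3)=(2, 0), op4 (invoked 6) maxes components and bumps W0 → (3, 0)
from VC(op4)=(3, 0), op5 (invoked 9) maxes components and bumps W0 → (4, 0)
from VC(op2)=(0, 1), VC(op5)=(4, 0), op6 (invoked 11) maxes components and bumps W0 → (5, 1)
from VC(op6)=(5, 1), op7 (invoked 13) maxes components and bumps W0 → (6, 1)
from VC(op7)=(6, 1), op8 (invoked 15) maxes components and bumps W0 → (7, 1)
target: VC(op6) = (5, 1)

(5, 1)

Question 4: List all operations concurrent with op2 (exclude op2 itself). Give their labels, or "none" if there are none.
concurrent with op2 ([3,8]): every op whose interval crosses 3..8
op1 [1,2]: before
op3 [4,5]: concurrent
op4 [6,7]: concurrent
op5 [9,10]: after
op6 [11,12]: after
op7 [13,14]: after
op8 [15,16]: after

op3, op4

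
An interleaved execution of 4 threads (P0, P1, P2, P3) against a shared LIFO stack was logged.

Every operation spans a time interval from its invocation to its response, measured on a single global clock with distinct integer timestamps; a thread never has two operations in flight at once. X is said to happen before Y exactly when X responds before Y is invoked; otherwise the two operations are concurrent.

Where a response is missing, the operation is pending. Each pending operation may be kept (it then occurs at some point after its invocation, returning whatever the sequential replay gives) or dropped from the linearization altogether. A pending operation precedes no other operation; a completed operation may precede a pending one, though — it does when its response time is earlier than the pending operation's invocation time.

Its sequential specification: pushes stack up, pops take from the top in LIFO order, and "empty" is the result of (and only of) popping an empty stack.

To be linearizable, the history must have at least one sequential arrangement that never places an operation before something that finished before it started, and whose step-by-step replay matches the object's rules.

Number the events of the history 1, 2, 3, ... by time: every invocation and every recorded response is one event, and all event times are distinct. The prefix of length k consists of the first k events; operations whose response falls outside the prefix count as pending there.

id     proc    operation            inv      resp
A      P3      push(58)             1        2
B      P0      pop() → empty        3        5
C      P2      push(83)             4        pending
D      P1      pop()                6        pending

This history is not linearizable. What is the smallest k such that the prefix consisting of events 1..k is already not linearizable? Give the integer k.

5

a valid linearization of events 1..4 exists, for instance A:
step 1: A push(58) — stack <58>
adding event 5 (B responds at 5) leaves no legal real-time order
including or dropping the 1 pending operation (C) in any combination fails
for example A, B (pending dropped) fails at step 2: B pop() → empty is not legal there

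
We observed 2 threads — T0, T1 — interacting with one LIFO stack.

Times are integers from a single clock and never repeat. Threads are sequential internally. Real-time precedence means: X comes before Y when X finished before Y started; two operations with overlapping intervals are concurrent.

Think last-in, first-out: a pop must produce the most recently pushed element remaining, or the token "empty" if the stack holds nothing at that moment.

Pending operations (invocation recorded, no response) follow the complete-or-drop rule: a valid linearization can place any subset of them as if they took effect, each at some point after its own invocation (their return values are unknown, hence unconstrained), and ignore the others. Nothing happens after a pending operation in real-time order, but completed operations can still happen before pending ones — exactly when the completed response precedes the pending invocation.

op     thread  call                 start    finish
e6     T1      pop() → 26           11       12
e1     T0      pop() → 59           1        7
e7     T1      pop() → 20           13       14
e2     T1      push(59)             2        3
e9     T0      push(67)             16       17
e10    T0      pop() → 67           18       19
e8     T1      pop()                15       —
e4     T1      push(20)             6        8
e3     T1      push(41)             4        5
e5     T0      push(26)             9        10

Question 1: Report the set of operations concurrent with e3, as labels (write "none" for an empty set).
Answer: e1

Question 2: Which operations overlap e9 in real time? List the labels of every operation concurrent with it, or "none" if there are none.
Answer: e8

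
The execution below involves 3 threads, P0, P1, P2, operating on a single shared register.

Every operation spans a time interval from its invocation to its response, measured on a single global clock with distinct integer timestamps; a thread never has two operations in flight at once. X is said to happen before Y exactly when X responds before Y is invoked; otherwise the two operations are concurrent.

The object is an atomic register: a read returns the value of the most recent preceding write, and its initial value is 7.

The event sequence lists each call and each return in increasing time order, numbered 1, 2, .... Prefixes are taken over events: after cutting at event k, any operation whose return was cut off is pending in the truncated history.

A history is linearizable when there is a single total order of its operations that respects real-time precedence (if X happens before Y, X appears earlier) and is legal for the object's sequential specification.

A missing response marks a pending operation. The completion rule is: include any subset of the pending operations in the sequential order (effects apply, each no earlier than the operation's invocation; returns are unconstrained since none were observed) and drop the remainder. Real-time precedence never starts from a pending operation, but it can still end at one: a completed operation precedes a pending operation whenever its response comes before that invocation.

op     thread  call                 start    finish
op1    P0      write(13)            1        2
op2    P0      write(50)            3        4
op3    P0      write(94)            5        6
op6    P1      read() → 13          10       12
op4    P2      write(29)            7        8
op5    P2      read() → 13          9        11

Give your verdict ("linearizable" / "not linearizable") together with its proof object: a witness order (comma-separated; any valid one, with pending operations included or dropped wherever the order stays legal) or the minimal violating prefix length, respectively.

events 1..10 are fine; event 11 — the response of op5 at time 11 — makes the prefix non-linearizable
exhaustive check: the 5 completed register ops admit one real-time order; illegal
completion choices over the 1 pending operation (op6) were checked; none helps
take op1, op2, op3, op4, op5 (pending dropped): step 5 already fails, because op5 read() → 13 cannot occur there

not linearizable — minimal violating prefix: 11 events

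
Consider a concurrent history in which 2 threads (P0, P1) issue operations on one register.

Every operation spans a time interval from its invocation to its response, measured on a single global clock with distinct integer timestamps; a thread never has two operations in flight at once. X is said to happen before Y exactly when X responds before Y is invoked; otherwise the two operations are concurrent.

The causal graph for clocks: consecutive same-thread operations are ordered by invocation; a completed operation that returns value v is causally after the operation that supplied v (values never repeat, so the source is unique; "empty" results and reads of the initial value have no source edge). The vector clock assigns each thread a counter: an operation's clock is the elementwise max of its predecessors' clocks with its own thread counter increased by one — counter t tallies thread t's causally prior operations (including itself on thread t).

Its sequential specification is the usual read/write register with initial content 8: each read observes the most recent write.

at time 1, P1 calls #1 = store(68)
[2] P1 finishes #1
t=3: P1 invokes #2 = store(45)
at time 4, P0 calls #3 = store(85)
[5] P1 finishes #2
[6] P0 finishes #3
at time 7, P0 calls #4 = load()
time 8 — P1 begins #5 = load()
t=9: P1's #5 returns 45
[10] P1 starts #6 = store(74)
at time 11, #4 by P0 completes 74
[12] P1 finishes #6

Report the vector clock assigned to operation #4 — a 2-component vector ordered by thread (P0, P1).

(2, 4)

no predecessors for #1 (invoked 1): P1 increments from zero → (0, 1)
no predecessors for #3 (invoked 4): P0 increments from zero → (1, 0)
merge at #2 (invoked 3): VC(#1)=(0, 1), own-thread bump on P1 → (0, 2)
merge at #5 (invoked 8): VC(#2)=(0, 2), own-thread bump on P1 → (0, 3)
merge at #6 (invoked 10): VC(#5)=(0, 3), own-thread bump on P1 → (0, 4)
merge at #4 (invoked 7): VC(#3)=(1, 0), VC(#6)=(0, 4), own-thread bump on P0 → (2, 4)
target: VC(#4) = (2, 4)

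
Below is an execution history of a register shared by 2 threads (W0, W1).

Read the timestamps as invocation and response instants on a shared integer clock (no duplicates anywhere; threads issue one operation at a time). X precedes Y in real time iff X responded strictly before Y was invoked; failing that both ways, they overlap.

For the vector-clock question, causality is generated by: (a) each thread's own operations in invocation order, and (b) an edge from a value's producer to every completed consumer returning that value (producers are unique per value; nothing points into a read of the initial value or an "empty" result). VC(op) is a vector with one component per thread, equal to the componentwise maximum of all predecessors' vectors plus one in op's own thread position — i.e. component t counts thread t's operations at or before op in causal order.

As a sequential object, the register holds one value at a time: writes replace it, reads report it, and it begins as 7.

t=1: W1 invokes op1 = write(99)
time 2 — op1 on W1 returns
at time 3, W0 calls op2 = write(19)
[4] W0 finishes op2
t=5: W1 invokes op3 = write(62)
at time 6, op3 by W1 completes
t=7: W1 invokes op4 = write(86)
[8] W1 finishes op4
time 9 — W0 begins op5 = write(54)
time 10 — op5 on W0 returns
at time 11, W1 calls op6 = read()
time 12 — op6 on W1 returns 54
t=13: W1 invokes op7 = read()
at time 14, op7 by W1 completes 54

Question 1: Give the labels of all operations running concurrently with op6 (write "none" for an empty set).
op6 spans [11,12]; an op avoiding the whole window 11..12 is ordered, any other is concurrent
op1 [1,2]: before
op2 [3,4]: before
op3 [5,6]: before
op4 [7,8]: before
op5 [9,10]: before
op7 [13,14]: after

none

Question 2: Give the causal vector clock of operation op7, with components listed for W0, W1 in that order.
op1 (invocation 1): nothing precedes it; W1's component alone gives (0, 1)
op2 (invocation 3): nothing precedes it; W0's component alone gives (1, 0)
from VC(op1)=(0, 1), op3 (invoked 5) maxes components and bumps W1 → (0, 2)
from VC(op2)=(1, 0), op5 (invoked 9) maxes components and bumps W0 → (2, 0)
from VC(op3)=(0, 2), op4 (invoked 7) maxes components and bumps W1 → (0, 3)
from VC(op4)=(0, 3), VC(op5)=(2, 0), op6 (invoked 11) maxes components and bumps W1 → (2, 4)
from VC(op5)=(2, 0), VC(op6)=(2, 4), op7 (invoked 13) maxes components and bumps W1 → (2, 5)
target: VC(op7) = (2, 5)

(2, 5)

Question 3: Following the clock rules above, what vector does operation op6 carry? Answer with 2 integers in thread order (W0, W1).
invoked at 1, op1 has no predecessors; its own W1 bump gives (0, 1)
invoked at 3, op2 has no predecessors; its own W0 bump gives (1, 0)
merge at op3 (invoked 5): VC(op1)=(0, 1), own-thread bump on W1 → (0, 2)
merge at op5 (invoked 9): VC(op2)=(1, 0), own-thread bump on W0 → (2, 0)
merge at op4 (invoked 7): VC(op3)=(0, 2), own-thread bump on W1 → (0, 3)
merge at op6 (invoked 11): VC(op4)=(0, 3), VC(op5)=(2, 0), own-thread bump on W1 → (2, 4)
merge at op7 (invoked 13): VC(op5)=(2, 0), VC(op6)=(2, 4), own-thread bump on W1 → (2, 5)
target: VC(op6) = (2, 4)

(2, 4)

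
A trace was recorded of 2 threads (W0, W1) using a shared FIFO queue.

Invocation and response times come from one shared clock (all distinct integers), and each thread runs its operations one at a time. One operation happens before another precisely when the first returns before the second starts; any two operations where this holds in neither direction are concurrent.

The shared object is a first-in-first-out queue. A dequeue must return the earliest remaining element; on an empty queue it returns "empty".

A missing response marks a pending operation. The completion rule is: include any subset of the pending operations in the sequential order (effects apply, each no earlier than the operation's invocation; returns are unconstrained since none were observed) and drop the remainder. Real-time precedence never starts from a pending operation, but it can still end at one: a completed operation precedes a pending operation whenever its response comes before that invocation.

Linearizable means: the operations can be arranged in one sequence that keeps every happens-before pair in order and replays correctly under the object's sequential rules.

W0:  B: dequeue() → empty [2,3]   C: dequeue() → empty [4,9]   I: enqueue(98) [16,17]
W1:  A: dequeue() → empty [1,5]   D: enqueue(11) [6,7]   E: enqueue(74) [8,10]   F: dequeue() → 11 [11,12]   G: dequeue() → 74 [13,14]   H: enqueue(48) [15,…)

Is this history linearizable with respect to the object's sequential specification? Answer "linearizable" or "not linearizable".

one valid linearization: A, B, C, D, E, F, G, H, I
1. A dequeue() → empty, leaving queue <>
2. B dequeue() → empty, leaving queue <>
3. C dequeue() → empty, leaving queue <>
4. D enqueue(11), leaving queue <11>
5. E enqueue(74), leaving queue <11,74>
6. F dequeue() → 11, leaving queue <74>
7. G dequeue() → 74, leaving queue <>
8. H enqueue(48) (pending, included), leaving queue <48>
9. I enqueue(98), leaving queue <48,98>

linearizable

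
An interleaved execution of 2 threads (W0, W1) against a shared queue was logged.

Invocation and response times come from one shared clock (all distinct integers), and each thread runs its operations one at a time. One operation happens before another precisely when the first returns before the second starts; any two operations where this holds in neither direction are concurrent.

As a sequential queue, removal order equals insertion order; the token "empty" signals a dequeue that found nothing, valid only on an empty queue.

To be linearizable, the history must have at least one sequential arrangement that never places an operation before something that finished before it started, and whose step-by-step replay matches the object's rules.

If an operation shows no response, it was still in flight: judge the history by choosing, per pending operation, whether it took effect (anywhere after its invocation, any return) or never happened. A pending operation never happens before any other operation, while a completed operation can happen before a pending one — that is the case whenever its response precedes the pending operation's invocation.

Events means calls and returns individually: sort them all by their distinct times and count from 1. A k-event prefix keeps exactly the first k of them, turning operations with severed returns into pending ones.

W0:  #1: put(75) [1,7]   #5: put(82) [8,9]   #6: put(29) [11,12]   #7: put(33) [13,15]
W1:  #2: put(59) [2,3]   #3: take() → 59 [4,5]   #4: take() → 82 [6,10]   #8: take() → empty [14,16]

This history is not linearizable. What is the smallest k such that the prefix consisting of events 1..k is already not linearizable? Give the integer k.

10

events 1..9 are still linearizable — one witness is #2, #1, #3, #4, #5:
1. #2 put(59), leaving queue <59>
2. #1 put(75), leaving queue <59,75>
3. #3 take() → 59, leaving queue <75>
4. #4 take() (pending, included), leaving queue <>
5. #5 put(82), leaving queue <82>
at event 10 (#4's time-10 response) nothing linearizes any more
one such order, #1, #2, #3, #4, #5, breaks at step 3 where #3 take() → 59 is illegal
one such order, #1, #2, #3, #5, #4, breaks at step 3 where #3 take() → 59 is illegal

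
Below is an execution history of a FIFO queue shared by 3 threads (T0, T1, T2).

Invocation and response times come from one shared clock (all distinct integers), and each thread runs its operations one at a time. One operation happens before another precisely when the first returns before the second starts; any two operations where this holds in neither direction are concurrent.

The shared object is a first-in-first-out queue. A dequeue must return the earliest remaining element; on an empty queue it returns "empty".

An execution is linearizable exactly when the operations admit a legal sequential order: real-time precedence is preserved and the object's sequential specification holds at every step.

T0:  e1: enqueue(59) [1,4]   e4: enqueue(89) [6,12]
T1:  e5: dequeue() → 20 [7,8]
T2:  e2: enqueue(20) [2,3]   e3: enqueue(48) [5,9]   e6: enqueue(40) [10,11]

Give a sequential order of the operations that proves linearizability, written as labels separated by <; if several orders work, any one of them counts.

1. e2 enqueue(20), leaving queue <20>
2. e1 enqueue(59), leaving queue <20,59>
3. e3 enqueue(48), leaving queue <20,59,48>
4. e4 enqueue(89), leaving queue <20,59,48,89>
5. e5 dequeue() → 20, leaving queue <59,48,89>
6. e6 enqueue(40), leaving queue <59,48,89,40>

e2 < e1 < e3 < e4 < e5 < e6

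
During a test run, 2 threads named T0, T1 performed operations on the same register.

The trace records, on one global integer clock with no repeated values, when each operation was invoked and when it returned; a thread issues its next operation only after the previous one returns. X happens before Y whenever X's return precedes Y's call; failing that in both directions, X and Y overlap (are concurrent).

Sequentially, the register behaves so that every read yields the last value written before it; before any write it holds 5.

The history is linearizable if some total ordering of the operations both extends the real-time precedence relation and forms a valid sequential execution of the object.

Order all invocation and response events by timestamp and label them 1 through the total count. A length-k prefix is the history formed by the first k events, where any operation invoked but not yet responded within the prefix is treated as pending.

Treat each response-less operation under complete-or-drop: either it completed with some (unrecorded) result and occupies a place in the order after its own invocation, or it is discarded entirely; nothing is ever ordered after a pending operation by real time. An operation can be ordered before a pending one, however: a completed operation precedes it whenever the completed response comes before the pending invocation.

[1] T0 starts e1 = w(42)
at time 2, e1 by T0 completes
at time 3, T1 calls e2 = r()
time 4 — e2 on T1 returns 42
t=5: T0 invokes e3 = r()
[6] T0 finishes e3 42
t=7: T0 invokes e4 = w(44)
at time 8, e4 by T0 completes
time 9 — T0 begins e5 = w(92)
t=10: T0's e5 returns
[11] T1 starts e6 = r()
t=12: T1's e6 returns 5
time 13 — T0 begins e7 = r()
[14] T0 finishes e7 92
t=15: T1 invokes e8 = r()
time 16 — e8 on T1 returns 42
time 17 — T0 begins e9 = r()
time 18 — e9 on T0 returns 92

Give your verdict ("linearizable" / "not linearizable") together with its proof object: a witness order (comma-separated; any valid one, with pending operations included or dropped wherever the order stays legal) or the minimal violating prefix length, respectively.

through event 11 a valid linearization exists; event 12 (e6 responding at time 12) ends that
exhaustive check: the 6 completed register ops admit one real-time order; illegal
take e1, e2, e3, e4, e5, e6: step 6 already fails, because e6 r() → 5 cannot occur there

not linearizable — minimal violating prefix: 12 events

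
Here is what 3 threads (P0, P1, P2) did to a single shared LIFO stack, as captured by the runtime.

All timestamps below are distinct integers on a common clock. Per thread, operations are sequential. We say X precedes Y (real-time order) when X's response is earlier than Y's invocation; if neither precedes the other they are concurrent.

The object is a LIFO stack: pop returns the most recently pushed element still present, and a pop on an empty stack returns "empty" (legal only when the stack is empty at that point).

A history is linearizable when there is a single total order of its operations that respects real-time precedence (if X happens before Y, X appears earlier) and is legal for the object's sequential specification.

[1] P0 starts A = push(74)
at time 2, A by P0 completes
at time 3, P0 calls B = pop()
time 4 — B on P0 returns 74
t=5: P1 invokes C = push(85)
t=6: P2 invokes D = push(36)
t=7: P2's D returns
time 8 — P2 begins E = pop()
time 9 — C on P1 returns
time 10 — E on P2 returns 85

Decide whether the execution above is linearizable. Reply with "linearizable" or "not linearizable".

linearizable

a witness: A, B, D, C, E
1. A push(74), leaving stack <74>
2. B pop() → 74, leaving stack <>
3. D push(36), leaving stack <36>
4. C push(85), leaving stack <36,85>
5. E pop() → 85, leaving stack <36>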